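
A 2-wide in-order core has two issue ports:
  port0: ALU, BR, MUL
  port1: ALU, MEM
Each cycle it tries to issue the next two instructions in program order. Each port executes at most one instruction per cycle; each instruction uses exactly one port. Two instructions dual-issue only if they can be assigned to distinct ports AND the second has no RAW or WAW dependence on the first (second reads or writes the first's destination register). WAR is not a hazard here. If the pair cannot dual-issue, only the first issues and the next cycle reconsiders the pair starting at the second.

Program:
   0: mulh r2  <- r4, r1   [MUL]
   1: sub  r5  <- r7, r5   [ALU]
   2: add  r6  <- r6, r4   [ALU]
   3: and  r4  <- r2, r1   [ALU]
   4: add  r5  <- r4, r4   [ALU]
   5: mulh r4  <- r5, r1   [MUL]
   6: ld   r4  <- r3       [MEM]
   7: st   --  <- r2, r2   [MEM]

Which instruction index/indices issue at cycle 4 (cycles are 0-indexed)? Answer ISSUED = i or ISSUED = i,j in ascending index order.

ISSUED = 6

t=0 i0,i1:mulh sub ; 2-wide
t=1 i2,i3:add and ; 2-wide
t=2 i4:add ; RAW r5
t=3 i5:mulh ; WAW r4
t=4 i6:ld ; no-port MEM/MEM
t=5 i7:st ; tail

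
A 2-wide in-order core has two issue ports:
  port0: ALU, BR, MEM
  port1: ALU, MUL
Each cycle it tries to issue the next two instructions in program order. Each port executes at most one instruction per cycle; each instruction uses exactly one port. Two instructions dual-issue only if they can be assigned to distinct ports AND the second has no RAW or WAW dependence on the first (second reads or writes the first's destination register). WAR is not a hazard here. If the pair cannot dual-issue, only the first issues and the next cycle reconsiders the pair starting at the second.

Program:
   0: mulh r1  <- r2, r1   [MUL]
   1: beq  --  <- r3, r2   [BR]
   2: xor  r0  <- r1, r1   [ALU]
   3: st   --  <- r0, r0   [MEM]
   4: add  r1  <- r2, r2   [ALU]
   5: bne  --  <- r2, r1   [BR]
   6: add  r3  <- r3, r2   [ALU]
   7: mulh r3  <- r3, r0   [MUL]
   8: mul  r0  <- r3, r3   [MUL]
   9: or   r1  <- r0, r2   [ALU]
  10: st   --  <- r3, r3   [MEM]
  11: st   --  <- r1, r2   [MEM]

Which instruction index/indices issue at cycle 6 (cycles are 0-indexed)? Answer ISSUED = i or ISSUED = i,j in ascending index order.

t=0 i0+i1:mulh.MUL beq.BR ; pair
t=1 i2:xor.ALU ; RAW r0
t=2 i3+i4:st.MEM add.ALU ; pair
t=3 i5+i6:bne.BR add.ALU ; pair
t=4 i7:mulh.MUL ; no-port MUL/MUL
t=5 i8:mul.MUL ; RAW r0
t=6 i9+i10:or.ALU st.MEM ; pair
t=7 i11:st.MEM ; tail

ISSUED = 9,10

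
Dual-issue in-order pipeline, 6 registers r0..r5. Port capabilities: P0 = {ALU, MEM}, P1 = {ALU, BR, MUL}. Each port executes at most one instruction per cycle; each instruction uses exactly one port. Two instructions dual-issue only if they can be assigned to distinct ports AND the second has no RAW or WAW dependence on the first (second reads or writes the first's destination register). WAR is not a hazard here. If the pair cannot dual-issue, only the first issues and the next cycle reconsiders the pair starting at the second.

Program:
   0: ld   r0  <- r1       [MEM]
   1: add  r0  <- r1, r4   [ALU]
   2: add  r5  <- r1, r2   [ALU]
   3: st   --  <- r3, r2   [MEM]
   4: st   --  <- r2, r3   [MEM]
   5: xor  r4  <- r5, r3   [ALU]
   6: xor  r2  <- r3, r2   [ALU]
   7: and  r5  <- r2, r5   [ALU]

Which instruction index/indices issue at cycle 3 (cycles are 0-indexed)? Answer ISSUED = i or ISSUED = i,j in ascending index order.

ISSUED = 4,5

#0 head=0: ld i0 WAW r0
#1 head=1: add add i1+i2 pair
#2 head=3: st i3 no-port MEM/MEM
#3 head=4: st xor i4+i5 pair
#4 head=6: xor i6 RAW r2
#5 head=7: and i7 tail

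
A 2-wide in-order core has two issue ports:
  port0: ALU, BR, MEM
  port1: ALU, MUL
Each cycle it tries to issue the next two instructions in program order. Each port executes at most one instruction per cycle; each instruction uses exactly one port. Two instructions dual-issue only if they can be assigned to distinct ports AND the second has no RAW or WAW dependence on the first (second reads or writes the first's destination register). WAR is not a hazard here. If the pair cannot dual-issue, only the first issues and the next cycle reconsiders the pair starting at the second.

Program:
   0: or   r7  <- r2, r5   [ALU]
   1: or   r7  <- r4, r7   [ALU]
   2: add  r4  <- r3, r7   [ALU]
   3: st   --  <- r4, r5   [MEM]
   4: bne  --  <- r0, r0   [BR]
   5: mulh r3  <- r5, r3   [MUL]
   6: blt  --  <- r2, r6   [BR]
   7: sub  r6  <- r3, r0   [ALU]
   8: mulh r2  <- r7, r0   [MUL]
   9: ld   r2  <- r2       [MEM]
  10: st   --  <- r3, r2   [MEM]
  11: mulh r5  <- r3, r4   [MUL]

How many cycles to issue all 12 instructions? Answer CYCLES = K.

CYCLES = 9

t=0 i0:or ; RAW+WAW r7
t=1 i1:or ; RAW r7
t=2 i2:add ; RAW r4
t=3 i3:st ; no-port MEM/BR
t=4 i4,i5:bne;mulh ; 2-wide
t=5 i6,i7:blt;sub ; 2-wide
t=6 i8:mulh ; RAW+WAW r2
t=7 i9:ld ; no-port MEM/MEM
t=8 i10,i11:st;mulh ; 2-wide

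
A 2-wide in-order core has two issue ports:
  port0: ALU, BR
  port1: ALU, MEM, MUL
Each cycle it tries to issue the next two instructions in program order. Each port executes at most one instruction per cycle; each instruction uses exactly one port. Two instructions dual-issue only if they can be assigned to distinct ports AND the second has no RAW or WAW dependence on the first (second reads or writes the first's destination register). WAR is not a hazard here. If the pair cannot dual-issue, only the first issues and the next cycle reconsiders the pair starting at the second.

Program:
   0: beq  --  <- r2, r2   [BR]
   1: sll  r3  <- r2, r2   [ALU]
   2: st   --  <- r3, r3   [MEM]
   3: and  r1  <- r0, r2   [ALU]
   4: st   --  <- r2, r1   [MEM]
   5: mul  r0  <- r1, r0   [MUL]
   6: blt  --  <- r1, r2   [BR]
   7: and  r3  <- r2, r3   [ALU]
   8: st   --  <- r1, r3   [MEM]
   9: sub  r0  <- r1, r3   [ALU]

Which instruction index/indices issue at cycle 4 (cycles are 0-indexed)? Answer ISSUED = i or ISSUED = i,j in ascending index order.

ISSUED = 7

#0 head=0: beq;sll i0+i1 2-wide
#1 head=2: st;and i2+i3 2-wide
#2 head=4: st i4 no-port MEM/MUL
#3 head=5: mul;blt i5+i6 2-wide
#4 head=7: and i7 RAW r3
#5 head=8: st;sub i8+i9 2-wide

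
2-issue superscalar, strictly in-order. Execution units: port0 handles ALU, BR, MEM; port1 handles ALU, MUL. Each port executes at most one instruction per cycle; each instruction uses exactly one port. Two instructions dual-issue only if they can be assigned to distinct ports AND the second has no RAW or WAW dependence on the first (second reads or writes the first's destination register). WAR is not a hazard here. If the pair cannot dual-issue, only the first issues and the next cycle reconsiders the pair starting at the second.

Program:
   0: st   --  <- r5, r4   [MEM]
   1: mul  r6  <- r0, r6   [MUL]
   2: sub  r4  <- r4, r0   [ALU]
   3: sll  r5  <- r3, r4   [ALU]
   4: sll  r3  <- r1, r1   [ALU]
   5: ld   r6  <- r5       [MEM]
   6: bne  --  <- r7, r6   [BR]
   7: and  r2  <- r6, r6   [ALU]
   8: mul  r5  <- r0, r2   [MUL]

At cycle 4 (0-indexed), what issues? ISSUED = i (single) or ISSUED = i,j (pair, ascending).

ISSUED = 6,7

0. st.MEM+mul.MUL @i0/i1  | dual
1. sub.ALU @i2  | RAW r4
2. sll.ALU+sll.ALU @i3/i4  | dual
3. ld.MEM @i5  | no-port MEM/BR
4. bne.BR+and.ALU @i6/i7  | dual
5. mul.MUL @i8  | tail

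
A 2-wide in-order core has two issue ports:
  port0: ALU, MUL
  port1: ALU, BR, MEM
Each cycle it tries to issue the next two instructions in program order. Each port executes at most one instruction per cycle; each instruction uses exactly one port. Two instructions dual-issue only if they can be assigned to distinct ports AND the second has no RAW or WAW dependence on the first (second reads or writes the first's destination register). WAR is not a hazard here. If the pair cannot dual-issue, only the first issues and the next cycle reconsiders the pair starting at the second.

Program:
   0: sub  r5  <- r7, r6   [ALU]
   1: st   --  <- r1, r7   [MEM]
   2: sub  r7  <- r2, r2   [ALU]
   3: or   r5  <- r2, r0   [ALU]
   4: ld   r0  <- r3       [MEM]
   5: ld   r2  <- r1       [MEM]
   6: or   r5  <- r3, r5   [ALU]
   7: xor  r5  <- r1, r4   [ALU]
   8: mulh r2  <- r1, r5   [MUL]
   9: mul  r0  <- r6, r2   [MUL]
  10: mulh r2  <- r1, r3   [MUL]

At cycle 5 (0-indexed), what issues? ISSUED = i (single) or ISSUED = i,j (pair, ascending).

0. sub;st @i0&i1  | pair
1. sub;or @i2&i3  | pair
2. ld @i4  | no-port MEM/MEM
3. ld;or @i5&i6  | pair
4. xor @i7  | RAW r5
5. mulh @i8  | no-port MUL/MUL
6. mul @i9  | no-port MUL/MUL
7. mulh @i10  | tail

ISSUED = 8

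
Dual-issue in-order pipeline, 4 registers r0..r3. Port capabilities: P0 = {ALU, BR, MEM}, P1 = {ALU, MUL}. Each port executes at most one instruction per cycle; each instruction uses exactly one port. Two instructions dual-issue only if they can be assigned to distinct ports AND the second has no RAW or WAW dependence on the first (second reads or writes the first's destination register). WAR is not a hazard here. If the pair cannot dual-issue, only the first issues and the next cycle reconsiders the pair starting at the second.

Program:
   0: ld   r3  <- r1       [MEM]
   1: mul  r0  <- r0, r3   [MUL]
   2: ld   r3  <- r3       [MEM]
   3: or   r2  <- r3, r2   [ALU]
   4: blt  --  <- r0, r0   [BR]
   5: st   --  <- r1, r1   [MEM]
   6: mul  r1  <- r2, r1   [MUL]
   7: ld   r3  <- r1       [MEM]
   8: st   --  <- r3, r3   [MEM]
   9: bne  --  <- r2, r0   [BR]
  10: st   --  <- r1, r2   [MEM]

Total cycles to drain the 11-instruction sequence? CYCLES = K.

CYCLES = 8

[0] i0  ld  -- RAW r3
[1] i1+i2  mul;ld  -- pair
[2] i3+i4  or;blt  -- pair
[3] i5+i6  st;mul  -- pair
[4] i7  ld  -- no-port MEM/MEM
[5] i8  st  -- no-port MEM/BR
[6] i9  bne  -- no-port BR/MEM
[7] i10  st  -- tail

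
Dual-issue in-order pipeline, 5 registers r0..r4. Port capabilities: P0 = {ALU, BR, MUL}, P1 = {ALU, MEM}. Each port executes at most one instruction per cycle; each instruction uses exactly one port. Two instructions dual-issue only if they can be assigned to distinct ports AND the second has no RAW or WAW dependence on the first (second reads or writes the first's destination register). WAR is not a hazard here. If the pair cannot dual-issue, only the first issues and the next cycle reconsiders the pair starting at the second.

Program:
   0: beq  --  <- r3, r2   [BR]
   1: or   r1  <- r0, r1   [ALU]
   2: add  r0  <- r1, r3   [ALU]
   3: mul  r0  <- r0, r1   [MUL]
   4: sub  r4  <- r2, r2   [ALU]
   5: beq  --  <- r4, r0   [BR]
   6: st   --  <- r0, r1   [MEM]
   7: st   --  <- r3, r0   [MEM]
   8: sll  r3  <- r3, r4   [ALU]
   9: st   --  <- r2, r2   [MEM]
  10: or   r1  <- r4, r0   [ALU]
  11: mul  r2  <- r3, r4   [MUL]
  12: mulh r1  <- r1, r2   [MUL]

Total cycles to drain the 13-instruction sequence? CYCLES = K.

#0 head=0: beq.BR;or.ALU i0,i1 2-wide
#1 head=2: add.ALU i2 RAW+WAW r0
#2 head=3: mul.MUL;sub.ALU i3,i4 2-wide
#3 head=5: beq.BR;st.MEM i5,i6 2-wide
#4 head=7: st.MEM;sll.ALU i7,i8 2-wide
#5 head=9: st.MEM;or.ALU i9,i10 2-wide
#6 head=11: mul.MUL i11 no-port MUL/MUL
#7 head=12: mulh.MUL i12 tail

CYCLES = 8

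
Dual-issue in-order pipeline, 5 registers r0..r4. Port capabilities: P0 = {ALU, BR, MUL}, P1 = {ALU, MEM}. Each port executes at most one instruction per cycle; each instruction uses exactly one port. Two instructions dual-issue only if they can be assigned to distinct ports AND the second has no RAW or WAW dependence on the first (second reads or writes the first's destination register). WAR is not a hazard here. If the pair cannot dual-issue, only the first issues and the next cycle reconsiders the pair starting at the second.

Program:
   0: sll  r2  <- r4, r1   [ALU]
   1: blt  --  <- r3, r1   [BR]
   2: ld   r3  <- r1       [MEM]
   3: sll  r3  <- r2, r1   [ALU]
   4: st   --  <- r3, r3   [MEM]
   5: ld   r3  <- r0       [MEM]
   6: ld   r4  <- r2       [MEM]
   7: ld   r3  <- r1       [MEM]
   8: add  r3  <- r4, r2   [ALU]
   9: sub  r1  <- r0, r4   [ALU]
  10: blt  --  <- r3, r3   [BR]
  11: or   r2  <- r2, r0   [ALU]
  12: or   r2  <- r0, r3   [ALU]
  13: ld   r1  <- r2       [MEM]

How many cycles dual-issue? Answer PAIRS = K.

c0: i0/i1 sll/blt  2-wide
c1: i2 ld  WAW r3
c2: i3 sll  RAW r3
c3: i4 st  no-port MEM/MEM
c4: i5 ld  no-port MEM/MEM
c5: i6 ld  no-port MEM/MEM
c6: i7 ld  WAW r3
c7: i8/i9 add/sub  2-wide
c8: i10/i11 blt/or  2-wide
c9: i12 or  RAW r2
c10: i13 ld  tail

PAIRS = 3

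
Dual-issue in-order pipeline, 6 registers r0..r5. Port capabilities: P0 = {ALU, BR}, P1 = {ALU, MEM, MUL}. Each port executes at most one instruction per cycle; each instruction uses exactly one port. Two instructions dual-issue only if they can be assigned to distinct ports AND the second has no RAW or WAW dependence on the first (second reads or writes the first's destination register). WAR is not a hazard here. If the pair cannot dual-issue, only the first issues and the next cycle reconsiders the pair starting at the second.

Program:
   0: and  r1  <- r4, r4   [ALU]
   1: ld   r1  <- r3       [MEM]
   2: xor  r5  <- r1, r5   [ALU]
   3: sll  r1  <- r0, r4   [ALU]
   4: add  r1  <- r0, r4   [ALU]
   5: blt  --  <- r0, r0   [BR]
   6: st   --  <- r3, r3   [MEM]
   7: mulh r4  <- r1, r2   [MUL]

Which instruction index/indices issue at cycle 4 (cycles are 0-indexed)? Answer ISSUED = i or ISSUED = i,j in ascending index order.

ISSUED = 6

  cy0 -> i0 (and) WAW r1
  cy1 -> i1 (ld) RAW r1
  cy2 -> i2+i3 (xor sll) pair
  cy3 -> i4+i5 (add blt) pair
  cy4 -> i6 (st) no-port MEM/MUL
  cy5 -> i7 (mulh) tail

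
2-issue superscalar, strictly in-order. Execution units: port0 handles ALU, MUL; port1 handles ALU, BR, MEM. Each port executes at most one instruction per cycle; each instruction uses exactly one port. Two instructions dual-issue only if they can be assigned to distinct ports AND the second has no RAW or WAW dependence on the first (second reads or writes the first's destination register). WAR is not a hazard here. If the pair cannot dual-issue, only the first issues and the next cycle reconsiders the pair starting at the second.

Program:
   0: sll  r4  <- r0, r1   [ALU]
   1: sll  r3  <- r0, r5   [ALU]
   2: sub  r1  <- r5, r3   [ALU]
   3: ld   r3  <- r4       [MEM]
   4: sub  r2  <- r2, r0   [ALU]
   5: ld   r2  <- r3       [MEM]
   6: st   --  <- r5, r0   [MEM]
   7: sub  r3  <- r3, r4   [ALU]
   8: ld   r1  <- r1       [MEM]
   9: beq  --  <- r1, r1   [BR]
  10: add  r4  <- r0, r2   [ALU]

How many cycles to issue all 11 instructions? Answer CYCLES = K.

0. sll.ALU;sll.ALU @i0+i1  | pair
1. sub.ALU;ld.MEM @i2+i3  | pair
2. sub.ALU @i4  | WAW r2
3. ld.MEM @i5  | no-port MEM/MEM
4. st.MEM;sub.ALU @i6+i7  | pair
5. ld.MEM @i8  | no-port MEM/BR
6. beq.BR;add.ALU @i9+i10  | pair

CYCLES = 7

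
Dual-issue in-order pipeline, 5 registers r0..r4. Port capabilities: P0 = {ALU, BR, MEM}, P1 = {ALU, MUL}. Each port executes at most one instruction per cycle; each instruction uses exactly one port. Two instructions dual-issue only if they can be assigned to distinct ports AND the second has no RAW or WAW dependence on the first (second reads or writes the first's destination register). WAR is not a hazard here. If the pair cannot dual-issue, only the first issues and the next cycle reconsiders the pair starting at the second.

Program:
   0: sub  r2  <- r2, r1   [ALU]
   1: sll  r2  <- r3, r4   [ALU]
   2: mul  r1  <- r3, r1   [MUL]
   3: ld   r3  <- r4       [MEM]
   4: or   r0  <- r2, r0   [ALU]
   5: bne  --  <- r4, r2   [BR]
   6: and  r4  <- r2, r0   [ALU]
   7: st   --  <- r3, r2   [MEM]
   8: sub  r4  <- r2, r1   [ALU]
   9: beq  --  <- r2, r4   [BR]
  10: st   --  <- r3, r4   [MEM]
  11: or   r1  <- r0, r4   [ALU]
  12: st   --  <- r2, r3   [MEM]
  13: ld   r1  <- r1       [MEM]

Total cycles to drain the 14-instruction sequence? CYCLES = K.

CYCLES = 9

[0] i0  sub  -- WAW r2
[1] i1,i2  sll+mul  -- pair
[2] i3,i4  ld+or  -- pair
[3] i5,i6  bne+and  -- pair
[4] i7,i8  st+sub  -- pair
[5] i9  beq  -- no-port BR/MEM
[6] i10,i11  st+or  -- pair
[7] i12  st  -- no-port MEM/MEM
[8] i13  ld  -- tail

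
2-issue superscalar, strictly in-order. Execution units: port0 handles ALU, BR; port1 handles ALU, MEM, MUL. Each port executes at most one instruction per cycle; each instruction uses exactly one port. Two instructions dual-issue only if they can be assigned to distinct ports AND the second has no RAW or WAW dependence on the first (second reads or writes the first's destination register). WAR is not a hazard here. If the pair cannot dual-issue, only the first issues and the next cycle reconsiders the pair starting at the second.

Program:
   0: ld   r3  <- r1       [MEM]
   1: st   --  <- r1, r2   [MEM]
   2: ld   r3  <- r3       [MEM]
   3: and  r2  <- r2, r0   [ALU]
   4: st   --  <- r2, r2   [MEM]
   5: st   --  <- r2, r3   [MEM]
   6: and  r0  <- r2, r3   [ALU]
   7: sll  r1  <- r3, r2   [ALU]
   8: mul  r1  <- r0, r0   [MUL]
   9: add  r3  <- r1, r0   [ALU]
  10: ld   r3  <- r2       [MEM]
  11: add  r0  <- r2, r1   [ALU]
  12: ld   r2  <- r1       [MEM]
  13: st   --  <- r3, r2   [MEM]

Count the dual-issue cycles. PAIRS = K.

PAIRS = 3

t=0 i0:ld.MEM ; no-port MEM/MEM
t=1 i1:st.MEM ; no-port MEM/MEM
t=2 i2&i3:ld.MEM+and.ALU ; 2-wide
t=3 i4:st.MEM ; no-port MEM/MEM
t=4 i5&i6:st.MEM+and.ALU ; 2-wide
t=5 i7:sll.ALU ; WAW r1
t=6 i8:mul.MUL ; RAW r1
t=7 i9:add.ALU ; WAW r3
t=8 i10&i11:ld.MEM+add.ALU ; 2-wide
t=9 i12:ld.MEM ; no-port MEM/MEM
t=10 i13:st.MEM ; tail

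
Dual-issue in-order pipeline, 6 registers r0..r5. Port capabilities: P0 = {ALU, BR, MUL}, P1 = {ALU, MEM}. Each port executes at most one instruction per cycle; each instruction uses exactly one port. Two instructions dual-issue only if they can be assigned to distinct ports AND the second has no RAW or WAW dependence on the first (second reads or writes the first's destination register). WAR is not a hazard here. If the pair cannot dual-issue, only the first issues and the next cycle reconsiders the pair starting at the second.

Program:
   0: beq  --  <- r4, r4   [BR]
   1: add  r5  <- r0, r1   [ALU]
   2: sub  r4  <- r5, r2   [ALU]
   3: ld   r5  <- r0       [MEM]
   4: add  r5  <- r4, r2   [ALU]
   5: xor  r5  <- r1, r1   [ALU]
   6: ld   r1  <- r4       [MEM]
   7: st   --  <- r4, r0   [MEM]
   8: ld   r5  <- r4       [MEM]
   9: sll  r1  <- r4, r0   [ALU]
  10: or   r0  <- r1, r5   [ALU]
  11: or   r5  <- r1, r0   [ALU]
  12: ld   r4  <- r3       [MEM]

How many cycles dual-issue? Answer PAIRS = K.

c0: i0&i1 beq add  pair
c1: i2&i3 sub ld  pair
c2: i4 add  WAW r5
c3: i5&i6 xor ld  pair
c4: i7 st  no-port MEM/MEM
c5: i8&i9 ld sll  pair
c6: i10 or  RAW r0
c7: i11&i12 or ld  pair

PAIRS = 5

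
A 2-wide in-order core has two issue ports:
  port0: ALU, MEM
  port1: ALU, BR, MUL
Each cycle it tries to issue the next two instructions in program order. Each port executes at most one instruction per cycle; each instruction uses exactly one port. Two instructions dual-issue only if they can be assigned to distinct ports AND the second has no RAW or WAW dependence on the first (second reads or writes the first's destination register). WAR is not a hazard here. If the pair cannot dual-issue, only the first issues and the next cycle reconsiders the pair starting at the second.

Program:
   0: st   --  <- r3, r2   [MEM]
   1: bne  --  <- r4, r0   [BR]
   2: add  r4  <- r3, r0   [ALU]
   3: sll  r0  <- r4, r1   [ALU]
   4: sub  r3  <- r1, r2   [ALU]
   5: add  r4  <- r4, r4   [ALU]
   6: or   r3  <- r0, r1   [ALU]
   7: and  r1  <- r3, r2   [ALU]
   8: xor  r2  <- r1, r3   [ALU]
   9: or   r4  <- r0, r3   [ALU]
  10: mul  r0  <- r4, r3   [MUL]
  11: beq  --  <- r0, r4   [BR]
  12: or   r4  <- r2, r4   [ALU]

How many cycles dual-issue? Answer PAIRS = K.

PAIRS = 5

  cy0 -> i0&i1 (st/bne) dual
  cy1 -> i2 (add) RAW r4
  cy2 -> i3&i4 (sll/sub) dual
  cy3 -> i5&i6 (add/or) dual
  cy4 -> i7 (and) RAW r1
  cy5 -> i8&i9 (xor/or) dual
  cy6 -> i10 (mul) no-port MUL/BR
  cy7 -> i11&i12 (beq/or) dual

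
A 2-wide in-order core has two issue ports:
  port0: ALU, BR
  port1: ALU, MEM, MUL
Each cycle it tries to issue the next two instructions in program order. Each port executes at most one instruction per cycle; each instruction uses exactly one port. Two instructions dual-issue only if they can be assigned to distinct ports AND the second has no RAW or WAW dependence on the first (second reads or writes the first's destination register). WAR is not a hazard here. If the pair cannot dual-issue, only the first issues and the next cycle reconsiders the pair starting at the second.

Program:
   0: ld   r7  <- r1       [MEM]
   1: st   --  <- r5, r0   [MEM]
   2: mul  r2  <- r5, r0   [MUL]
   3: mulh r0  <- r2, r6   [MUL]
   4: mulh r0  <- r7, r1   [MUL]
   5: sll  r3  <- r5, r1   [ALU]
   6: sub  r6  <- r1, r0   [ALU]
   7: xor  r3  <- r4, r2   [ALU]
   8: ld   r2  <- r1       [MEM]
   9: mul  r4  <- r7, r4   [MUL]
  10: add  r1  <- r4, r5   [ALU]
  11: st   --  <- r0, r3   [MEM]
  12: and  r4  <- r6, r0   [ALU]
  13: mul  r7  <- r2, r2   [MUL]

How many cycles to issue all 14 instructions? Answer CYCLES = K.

CYCLES = 10

0. ld.MEM @i0  | no-port MEM/MEM
1. st.MEM @i1  | no-port MEM/MUL
2. mul.MUL @i2  | no-port MUL/MUL
3. mulh.MUL @i3  | no-port MUL/MUL
4. mulh.MUL sll.ALU @i4/i5  | pair
5. sub.ALU xor.ALU @i6/i7  | pair
6. ld.MEM @i8  | no-port MEM/MUL
7. mul.MUL @i9  | RAW r4
8. add.ALU st.MEM @i10/i11  | pair
9. and.ALU mul.MUL @i12/i13  | pair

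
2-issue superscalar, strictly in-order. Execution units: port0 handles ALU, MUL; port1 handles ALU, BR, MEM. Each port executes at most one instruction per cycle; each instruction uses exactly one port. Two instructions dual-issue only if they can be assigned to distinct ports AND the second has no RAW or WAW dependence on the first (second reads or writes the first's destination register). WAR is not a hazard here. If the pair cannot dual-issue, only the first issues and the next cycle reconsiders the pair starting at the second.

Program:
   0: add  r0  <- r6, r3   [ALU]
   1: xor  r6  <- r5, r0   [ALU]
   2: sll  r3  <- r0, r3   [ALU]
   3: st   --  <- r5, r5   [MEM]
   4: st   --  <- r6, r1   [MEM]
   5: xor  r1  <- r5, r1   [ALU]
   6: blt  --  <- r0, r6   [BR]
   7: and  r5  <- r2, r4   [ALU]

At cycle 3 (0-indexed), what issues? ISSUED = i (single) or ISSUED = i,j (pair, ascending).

  cy0 -> i0 (add.ALU) RAW r0
  cy1 -> i1&i2 (xor.ALU sll.ALU) dual
  cy2 -> i3 (st.MEM) no-port MEM/MEM
  cy3 -> i4&i5 (st.MEM xor.ALU) dual
  cy4 -> i6&i7 (blt.BR and.ALU) dual

ISSUED = 4,5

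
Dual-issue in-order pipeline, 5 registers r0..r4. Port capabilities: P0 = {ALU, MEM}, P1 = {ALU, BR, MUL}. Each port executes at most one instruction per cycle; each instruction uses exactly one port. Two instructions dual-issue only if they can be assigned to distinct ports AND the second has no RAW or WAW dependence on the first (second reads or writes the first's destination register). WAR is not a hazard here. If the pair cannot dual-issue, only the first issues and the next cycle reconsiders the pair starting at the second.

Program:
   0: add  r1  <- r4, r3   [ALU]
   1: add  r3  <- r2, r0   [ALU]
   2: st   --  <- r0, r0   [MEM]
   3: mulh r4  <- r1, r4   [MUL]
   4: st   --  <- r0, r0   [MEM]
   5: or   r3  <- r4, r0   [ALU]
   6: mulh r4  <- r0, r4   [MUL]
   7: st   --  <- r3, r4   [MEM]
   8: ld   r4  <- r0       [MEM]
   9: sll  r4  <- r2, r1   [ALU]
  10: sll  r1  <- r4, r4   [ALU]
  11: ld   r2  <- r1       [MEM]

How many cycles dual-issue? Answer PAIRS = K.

PAIRS = 3

[0] i0&i1  add.ALU+add.ALU  -- 2-wide
[1] i2&i3  st.MEM+mulh.MUL  -- 2-wide
[2] i4&i5  st.MEM+or.ALU  -- 2-wide
[3] i6  mulh.MUL  -- RAW r4
[4] i7  st.MEM  -- no-port MEM/MEM
[5] i8  ld.MEM  -- WAW r4
[6] i9  sll.ALU  -- RAW r4
[7] i10  sll.ALU  -- RAW r1
[8] i11  ld.MEM  -- tail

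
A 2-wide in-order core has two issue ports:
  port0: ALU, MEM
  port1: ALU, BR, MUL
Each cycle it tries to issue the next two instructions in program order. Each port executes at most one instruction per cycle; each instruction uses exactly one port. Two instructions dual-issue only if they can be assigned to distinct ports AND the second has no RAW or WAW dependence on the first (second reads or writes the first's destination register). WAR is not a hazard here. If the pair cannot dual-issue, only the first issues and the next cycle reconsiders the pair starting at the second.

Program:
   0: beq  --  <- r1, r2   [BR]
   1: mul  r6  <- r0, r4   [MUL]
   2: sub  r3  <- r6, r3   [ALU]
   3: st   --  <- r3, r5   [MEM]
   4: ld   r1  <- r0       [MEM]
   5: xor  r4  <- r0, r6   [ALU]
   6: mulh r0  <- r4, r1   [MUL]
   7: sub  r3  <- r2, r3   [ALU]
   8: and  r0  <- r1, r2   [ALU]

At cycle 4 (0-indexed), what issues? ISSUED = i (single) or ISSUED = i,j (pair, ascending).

  cy0 -> i0 (beq) no-port BR/MUL
  cy1 -> i1 (mul) RAW r6
  cy2 -> i2 (sub) RAW r3
  cy3 -> i3 (st) no-port MEM/MEM
  cy4 -> i4/i5 (ld/xor) pair
  cy5 -> i6/i7 (mulh/sub) pair
  cy6 -> i8 (and) tail

ISSUED = 4,5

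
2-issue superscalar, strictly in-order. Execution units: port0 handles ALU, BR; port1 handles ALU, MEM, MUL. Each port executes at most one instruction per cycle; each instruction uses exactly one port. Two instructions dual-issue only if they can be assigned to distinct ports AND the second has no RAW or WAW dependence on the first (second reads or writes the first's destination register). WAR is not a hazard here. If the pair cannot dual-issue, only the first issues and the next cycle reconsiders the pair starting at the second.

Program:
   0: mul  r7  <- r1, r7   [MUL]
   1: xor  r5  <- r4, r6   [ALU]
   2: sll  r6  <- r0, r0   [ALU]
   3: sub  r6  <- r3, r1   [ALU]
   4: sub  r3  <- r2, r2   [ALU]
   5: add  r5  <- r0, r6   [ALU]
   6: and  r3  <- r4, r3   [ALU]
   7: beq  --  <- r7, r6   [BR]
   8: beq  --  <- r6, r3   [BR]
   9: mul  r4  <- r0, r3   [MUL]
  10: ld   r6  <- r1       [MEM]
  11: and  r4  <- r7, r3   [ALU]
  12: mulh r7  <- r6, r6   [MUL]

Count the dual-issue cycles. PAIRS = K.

0. mul.MUL/xor.ALU @i0,i1  | pair
1. sll.ALU @i2  | WAW r6
2. sub.ALU/sub.ALU @i3,i4  | pair
3. add.ALU/and.ALU @i5,i6  | pair
4. beq.BR @i7  | no-port BR/BR
5. beq.BR/mul.MUL @i8,i9  | pair
6. ld.MEM/and.ALU @i10,i11  | pair
7. mulh.MUL @i12  | tail

PAIRS = 5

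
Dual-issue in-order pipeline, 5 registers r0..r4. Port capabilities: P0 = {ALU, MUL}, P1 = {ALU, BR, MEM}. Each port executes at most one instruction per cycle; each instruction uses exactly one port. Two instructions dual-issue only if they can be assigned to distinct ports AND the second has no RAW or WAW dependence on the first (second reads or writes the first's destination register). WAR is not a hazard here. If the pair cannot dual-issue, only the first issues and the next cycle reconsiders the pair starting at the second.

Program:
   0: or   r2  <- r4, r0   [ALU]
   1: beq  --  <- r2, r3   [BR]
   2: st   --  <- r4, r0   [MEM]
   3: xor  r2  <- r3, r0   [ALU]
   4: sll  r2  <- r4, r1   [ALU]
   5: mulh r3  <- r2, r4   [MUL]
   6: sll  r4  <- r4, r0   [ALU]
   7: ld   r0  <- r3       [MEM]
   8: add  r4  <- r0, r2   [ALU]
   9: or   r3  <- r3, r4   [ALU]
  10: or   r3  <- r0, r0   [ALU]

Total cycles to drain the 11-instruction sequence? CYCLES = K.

  cy0 -> i0 (or.ALU) RAW r2
  cy1 -> i1 (beq.BR) no-port BR/MEM
  cy2 -> i2/i3 (st.MEM/xor.ALU) 2-wide
  cy3 -> i4 (sll.ALU) RAW r2
  cy4 -> i5/i6 (mulh.MUL/sll.ALU) 2-wide
  cy5 -> i7 (ld.MEM) RAW r0
  cy6 -> i8 (add.ALU) RAW r4
  cy7 -> i9 (or.ALU) WAW r3
  cy8 -> i10 (or.ALU) tail

CYCLES = 9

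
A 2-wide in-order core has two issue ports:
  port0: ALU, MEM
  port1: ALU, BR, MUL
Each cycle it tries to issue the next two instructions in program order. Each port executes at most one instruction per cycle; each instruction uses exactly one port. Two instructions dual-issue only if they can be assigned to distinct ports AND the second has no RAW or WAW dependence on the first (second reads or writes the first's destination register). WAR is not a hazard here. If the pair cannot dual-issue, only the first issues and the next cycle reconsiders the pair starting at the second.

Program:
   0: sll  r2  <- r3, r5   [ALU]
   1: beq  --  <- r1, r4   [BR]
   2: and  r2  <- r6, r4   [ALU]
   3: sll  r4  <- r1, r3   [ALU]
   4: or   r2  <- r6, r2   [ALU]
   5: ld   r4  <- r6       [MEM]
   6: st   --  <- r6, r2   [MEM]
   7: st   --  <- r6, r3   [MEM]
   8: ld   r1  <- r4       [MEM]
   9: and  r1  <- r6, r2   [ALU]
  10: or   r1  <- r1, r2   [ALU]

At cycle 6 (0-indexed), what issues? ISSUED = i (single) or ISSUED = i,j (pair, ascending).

ISSUED = 9

c0: i0,i1 sll.ALU+beq.BR  2-wide
c1: i2,i3 and.ALU+sll.ALU  2-wide
c2: i4,i5 or.ALU+ld.MEM  2-wide
c3: i6 st.MEM  no-port MEM/MEM
c4: i7 st.MEM  no-port MEM/MEM
c5: i8 ld.MEM  WAW r1
c6: i9 and.ALU  RAW+WAW r1
c7: i10 or.ALU  tail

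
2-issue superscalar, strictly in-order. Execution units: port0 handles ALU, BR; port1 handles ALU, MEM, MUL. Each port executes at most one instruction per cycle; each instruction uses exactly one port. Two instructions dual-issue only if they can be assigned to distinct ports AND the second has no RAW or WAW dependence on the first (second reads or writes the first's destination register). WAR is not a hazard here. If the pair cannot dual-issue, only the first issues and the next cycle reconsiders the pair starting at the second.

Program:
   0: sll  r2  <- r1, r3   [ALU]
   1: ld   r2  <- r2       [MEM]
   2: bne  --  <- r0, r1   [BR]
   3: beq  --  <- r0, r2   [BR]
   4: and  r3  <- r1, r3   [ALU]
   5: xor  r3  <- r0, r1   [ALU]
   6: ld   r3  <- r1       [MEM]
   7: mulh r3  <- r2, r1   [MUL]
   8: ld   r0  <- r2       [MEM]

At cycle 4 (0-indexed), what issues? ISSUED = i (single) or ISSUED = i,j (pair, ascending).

[0] i0  sll.ALU  -- RAW+WAW r2
[1] i1+i2  ld.MEM/bne.BR  -- pair
[2] i3+i4  beq.BR/and.ALU  -- pair
[3] i5  xor.ALU  -- WAW r3
[4] i6  ld.MEM  -- no-port MEM/MUL
[5] i7  mulh.MUL  -- no-port MUL/MEM
[6] i8  ld.MEM  -- tail

ISSUED = 6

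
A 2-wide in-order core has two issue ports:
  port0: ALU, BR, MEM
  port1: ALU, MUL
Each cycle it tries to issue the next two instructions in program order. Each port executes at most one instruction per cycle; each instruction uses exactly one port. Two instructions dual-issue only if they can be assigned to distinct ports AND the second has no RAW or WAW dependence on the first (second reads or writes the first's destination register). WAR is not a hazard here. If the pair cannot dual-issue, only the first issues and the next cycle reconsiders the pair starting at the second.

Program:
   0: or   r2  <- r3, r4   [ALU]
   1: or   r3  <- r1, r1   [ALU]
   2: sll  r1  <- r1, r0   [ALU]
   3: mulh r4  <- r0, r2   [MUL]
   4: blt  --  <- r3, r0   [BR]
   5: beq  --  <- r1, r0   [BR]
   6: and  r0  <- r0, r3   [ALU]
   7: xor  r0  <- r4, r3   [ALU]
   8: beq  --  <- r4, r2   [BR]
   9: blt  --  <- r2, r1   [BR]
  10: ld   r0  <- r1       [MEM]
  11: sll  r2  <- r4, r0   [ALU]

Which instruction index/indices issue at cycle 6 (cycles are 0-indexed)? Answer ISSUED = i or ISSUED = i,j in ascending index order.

[0] i0+i1  or;or  -- 2-wide
[1] i2+i3  sll;mulh  -- 2-wide
[2] i4  blt  -- no-port BR/BR
[3] i5+i6  beq;and  -- 2-wide
[4] i7+i8  xor;beq  -- 2-wide
[5] i9  blt  -- no-port BR/MEM
[6] i10  ld  -- RAW r0
[7] i11  sll  -- tail

ISSUED = 10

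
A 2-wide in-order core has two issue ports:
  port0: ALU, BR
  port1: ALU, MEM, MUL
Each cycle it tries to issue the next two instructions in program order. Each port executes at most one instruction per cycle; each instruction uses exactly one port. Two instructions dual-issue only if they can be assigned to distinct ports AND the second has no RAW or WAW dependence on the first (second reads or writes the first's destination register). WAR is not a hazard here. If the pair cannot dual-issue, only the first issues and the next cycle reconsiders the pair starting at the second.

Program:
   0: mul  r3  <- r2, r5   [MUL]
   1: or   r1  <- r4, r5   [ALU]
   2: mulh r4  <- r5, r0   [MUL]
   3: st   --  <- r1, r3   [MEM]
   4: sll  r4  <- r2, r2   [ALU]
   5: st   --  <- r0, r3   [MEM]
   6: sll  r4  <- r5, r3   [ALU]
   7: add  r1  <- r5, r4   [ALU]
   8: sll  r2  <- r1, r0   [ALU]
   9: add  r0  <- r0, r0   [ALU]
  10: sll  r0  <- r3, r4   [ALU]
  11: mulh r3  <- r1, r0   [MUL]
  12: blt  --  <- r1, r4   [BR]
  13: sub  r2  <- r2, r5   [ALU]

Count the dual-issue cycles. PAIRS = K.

PAIRS = 5

  cy0 -> i0/i1 (mul.MUL or.ALU) dual
  cy1 -> i2 (mulh.MUL) no-port MUL/MEM
  cy2 -> i3/i4 (st.MEM sll.ALU) dual
  cy3 -> i5/i6 (st.MEM sll.ALU) dual
  cy4 -> i7 (add.ALU) RAW r1
  cy5 -> i8/i9 (sll.ALU add.ALU) dual
  cy6 -> i10 (sll.ALU) RAW r0
  cy7 -> i11/i12 (mulh.MUL blt.BR) dual
  cy8 -> i13 (sub.ALU) tail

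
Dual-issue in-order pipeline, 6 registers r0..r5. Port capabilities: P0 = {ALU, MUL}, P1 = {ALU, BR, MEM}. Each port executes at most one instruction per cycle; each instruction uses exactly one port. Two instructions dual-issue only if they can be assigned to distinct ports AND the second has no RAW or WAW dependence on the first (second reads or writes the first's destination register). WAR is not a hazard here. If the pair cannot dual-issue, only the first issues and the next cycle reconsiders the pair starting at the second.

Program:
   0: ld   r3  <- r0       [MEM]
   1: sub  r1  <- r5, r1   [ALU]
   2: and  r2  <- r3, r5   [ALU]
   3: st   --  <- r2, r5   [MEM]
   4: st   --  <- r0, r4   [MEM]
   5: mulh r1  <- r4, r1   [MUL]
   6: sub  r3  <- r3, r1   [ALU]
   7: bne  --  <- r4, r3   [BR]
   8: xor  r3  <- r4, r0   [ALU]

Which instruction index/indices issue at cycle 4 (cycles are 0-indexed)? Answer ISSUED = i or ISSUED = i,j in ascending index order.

ISSUED = 6

t=0 i0+i1:ld;sub ; dual
t=1 i2:and ; RAW r2
t=2 i3:st ; no-port MEM/MEM
t=3 i4+i5:st;mulh ; dual
t=4 i6:sub ; RAW r3
t=5 i7+i8:bne;xor ; dual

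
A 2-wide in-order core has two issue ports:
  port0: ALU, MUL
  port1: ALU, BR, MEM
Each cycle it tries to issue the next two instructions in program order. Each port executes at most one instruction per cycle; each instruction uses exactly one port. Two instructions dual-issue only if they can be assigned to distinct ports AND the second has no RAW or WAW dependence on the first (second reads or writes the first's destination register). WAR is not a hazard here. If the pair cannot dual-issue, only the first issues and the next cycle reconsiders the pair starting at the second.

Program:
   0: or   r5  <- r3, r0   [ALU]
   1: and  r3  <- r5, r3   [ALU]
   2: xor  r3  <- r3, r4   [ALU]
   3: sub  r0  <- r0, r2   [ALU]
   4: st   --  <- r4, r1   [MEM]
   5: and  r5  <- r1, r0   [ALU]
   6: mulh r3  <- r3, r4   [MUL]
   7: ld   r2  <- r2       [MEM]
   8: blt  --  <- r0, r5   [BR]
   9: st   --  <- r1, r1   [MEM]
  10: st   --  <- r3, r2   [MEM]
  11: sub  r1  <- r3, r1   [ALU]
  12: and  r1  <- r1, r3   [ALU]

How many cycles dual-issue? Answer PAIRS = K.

PAIRS = 4

0. or @i0  | RAW r5
1. and @i1  | RAW+WAW r3
2. xor+sub @i2,i3  | 2-wide
3. st+and @i4,i5  | 2-wide
4. mulh+ld @i6,i7  | 2-wide
5. blt @i8  | no-port BR/MEM
6. st @i9  | no-port MEM/MEM
7. st+sub @i10,i11  | 2-wide
8. and @i12  | tail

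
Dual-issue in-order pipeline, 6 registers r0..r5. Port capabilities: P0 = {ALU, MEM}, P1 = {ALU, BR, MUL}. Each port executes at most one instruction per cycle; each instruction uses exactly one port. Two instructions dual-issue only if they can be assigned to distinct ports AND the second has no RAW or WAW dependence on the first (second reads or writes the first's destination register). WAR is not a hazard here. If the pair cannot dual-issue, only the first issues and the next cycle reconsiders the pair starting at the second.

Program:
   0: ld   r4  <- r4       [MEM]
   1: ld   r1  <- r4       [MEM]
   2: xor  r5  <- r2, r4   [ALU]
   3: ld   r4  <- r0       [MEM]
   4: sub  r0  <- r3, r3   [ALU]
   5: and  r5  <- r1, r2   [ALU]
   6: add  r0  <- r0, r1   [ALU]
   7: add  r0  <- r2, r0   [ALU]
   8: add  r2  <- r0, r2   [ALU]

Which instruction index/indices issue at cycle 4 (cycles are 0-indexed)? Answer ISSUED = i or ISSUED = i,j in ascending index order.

  cy0 -> i0 (ld.MEM) no-port MEM/MEM
  cy1 -> i1+i2 (ld.MEM;xor.ALU) pair
  cy2 -> i3+i4 (ld.MEM;sub.ALU) pair
  cy3 -> i5+i6 (and.ALU;add.ALU) pair
  cy4 -> i7 (add.ALU) RAW r0
  cy5 -> i8 (add.ALU) tail

ISSUED = 7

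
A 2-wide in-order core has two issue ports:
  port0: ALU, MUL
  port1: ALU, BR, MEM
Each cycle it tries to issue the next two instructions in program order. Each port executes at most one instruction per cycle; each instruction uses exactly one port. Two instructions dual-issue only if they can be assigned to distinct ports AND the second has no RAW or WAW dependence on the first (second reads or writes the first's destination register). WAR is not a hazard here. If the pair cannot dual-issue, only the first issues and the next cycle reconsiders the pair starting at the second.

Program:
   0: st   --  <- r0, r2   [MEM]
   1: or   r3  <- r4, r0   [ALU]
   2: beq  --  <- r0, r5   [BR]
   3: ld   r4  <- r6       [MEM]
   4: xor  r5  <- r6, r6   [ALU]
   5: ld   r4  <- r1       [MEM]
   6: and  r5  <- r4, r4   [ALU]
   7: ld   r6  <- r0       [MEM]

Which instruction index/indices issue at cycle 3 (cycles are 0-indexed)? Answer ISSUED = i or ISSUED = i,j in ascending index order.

ISSUED = 5

#0 head=0: st.MEM;or.ALU i0+i1 pair
#1 head=2: beq.BR i2 no-port BR/MEM
#2 head=3: ld.MEM;xor.ALU i3+i4 pair
#3 head=5: ld.MEM i5 RAW r4
#4 head=6: and.ALU;ld.MEM i6+i7 pair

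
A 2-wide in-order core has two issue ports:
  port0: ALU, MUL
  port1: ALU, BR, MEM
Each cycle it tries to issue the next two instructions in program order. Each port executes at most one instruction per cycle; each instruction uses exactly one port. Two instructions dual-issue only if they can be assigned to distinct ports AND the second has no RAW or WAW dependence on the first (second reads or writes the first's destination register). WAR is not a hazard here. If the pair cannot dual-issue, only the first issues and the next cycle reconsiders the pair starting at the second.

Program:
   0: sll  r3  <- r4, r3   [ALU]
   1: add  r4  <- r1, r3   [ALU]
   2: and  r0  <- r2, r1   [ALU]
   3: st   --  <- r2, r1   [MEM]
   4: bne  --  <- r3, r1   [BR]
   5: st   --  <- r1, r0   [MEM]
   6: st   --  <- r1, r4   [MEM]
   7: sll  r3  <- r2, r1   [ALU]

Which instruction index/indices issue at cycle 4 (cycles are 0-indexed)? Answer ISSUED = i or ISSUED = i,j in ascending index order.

t=0 i0:sll ; RAW r3
t=1 i1&i2:add+and ; dual
t=2 i3:st ; no-port MEM/BR
t=3 i4:bne ; no-port BR/MEM
t=4 i5:st ; no-port MEM/MEM
t=5 i6&i7:st+sll ; dual

ISSUED = 5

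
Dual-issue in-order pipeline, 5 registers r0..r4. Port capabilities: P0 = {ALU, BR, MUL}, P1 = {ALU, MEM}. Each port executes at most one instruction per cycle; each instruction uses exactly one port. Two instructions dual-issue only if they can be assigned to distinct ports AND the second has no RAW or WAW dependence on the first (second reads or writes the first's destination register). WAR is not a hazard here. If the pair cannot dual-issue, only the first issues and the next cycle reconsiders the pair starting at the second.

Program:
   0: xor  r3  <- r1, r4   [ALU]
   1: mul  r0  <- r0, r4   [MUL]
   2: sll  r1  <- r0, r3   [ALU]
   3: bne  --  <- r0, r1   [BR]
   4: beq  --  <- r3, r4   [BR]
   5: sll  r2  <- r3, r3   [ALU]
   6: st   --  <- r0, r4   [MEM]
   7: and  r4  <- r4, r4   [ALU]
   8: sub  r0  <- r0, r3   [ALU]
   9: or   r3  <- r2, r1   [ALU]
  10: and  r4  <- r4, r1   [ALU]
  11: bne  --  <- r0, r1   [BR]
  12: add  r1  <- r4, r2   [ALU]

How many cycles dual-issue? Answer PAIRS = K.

PAIRS = 5

0. xor.ALU;mul.MUL @i0+i1  | dual
1. sll.ALU @i2  | RAW r1
2. bne.BR @i3  | no-port BR/BR
3. beq.BR;sll.ALU @i4+i5  | dual
4. st.MEM;and.ALU @i6+i7  | dual
5. sub.ALU;or.ALU @i8+i9  | dual
6. and.ALU;bne.BR @i10+i11  | dual
7. add.ALU @i12  | tail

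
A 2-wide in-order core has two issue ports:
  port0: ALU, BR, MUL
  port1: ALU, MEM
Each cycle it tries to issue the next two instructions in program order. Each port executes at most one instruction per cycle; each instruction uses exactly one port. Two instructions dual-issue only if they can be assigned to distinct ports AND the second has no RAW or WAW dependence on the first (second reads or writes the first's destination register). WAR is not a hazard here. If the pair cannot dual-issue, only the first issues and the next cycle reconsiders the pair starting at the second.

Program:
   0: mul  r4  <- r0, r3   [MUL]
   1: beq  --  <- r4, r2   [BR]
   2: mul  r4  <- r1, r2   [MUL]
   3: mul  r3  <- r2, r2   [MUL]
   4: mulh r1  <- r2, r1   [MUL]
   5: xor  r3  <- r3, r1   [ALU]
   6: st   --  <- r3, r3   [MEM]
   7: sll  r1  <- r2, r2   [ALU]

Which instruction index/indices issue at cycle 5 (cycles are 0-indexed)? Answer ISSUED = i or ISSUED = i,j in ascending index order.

c0: i0 mul.MUL  no-port MUL/BR
c1: i1 beq.BR  no-port BR/MUL
c2: i2 mul.MUL  no-port MUL/MUL
c3: i3 mul.MUL  no-port MUL/MUL
c4: i4 mulh.MUL  RAW r1
c5: i5 xor.ALU  RAW r3
c6: i6/i7 st.MEM sll.ALU  pair

ISSUED = 5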